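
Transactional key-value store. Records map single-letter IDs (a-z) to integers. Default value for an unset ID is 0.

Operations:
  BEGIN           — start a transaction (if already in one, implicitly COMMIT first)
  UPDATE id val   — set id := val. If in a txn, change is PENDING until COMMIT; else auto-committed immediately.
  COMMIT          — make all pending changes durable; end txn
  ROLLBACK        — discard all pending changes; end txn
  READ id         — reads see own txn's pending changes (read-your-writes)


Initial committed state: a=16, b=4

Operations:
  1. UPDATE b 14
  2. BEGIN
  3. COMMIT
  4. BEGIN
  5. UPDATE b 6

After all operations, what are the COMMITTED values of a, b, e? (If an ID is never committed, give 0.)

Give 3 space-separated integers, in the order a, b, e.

Answer: 16 14 0

Derivation:
Initial committed: {a=16, b=4}
Op 1: UPDATE b=14 (auto-commit; committed b=14)
Op 2: BEGIN: in_txn=True, pending={}
Op 3: COMMIT: merged [] into committed; committed now {a=16, b=14}
Op 4: BEGIN: in_txn=True, pending={}
Op 5: UPDATE b=6 (pending; pending now {b=6})
Final committed: {a=16, b=14}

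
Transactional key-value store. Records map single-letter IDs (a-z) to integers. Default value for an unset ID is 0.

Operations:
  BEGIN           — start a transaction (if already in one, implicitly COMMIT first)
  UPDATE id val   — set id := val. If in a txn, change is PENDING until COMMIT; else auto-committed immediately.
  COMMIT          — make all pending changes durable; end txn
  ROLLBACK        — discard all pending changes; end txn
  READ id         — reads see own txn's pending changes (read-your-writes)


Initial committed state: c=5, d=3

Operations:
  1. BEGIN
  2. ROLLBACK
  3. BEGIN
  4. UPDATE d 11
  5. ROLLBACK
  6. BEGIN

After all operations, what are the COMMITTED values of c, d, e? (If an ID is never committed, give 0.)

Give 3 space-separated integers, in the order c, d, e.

Initial committed: {c=5, d=3}
Op 1: BEGIN: in_txn=True, pending={}
Op 2: ROLLBACK: discarded pending []; in_txn=False
Op 3: BEGIN: in_txn=True, pending={}
Op 4: UPDATE d=11 (pending; pending now {d=11})
Op 5: ROLLBACK: discarded pending ['d']; in_txn=False
Op 6: BEGIN: in_txn=True, pending={}
Final committed: {c=5, d=3}

Answer: 5 3 0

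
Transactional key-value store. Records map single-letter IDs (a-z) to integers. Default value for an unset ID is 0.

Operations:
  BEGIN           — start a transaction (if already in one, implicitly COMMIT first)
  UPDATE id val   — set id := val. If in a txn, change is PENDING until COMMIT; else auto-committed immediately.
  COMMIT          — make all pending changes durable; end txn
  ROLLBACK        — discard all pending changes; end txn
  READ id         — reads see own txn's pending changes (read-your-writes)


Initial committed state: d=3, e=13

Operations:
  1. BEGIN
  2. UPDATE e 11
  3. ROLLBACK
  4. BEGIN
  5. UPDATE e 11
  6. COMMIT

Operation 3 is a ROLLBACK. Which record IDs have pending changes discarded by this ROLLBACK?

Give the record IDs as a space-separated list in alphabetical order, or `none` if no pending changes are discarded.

Answer: e

Derivation:
Initial committed: {d=3, e=13}
Op 1: BEGIN: in_txn=True, pending={}
Op 2: UPDATE e=11 (pending; pending now {e=11})
Op 3: ROLLBACK: discarded pending ['e']; in_txn=False
Op 4: BEGIN: in_txn=True, pending={}
Op 5: UPDATE e=11 (pending; pending now {e=11})
Op 6: COMMIT: merged ['e'] into committed; committed now {d=3, e=11}
ROLLBACK at op 3 discards: ['e']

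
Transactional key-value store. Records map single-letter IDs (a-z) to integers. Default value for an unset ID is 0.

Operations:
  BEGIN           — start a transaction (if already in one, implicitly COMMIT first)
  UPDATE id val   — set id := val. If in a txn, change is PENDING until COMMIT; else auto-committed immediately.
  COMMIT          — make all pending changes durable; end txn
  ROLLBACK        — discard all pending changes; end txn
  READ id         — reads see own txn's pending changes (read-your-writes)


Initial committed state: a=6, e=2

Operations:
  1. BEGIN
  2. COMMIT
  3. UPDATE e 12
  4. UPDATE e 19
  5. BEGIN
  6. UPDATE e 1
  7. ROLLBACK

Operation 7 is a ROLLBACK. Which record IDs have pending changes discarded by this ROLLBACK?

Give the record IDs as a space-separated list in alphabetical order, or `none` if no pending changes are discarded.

Initial committed: {a=6, e=2}
Op 1: BEGIN: in_txn=True, pending={}
Op 2: COMMIT: merged [] into committed; committed now {a=6, e=2}
Op 3: UPDATE e=12 (auto-commit; committed e=12)
Op 4: UPDATE e=19 (auto-commit; committed e=19)
Op 5: BEGIN: in_txn=True, pending={}
Op 6: UPDATE e=1 (pending; pending now {e=1})
Op 7: ROLLBACK: discarded pending ['e']; in_txn=False
ROLLBACK at op 7 discards: ['e']

Answer: e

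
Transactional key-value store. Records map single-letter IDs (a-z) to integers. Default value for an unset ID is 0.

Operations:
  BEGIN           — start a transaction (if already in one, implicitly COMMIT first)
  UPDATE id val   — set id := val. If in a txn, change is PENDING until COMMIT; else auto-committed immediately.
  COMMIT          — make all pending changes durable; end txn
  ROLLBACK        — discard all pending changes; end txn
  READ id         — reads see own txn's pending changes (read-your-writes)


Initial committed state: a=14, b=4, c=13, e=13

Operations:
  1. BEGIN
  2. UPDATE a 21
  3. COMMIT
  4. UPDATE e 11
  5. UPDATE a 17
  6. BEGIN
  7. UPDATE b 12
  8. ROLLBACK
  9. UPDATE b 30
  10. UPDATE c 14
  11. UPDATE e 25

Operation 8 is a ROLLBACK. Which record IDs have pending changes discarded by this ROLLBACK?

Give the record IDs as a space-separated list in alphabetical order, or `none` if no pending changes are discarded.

Initial committed: {a=14, b=4, c=13, e=13}
Op 1: BEGIN: in_txn=True, pending={}
Op 2: UPDATE a=21 (pending; pending now {a=21})
Op 3: COMMIT: merged ['a'] into committed; committed now {a=21, b=4, c=13, e=13}
Op 4: UPDATE e=11 (auto-commit; committed e=11)
Op 5: UPDATE a=17 (auto-commit; committed a=17)
Op 6: BEGIN: in_txn=True, pending={}
Op 7: UPDATE b=12 (pending; pending now {b=12})
Op 8: ROLLBACK: discarded pending ['b']; in_txn=False
Op 9: UPDATE b=30 (auto-commit; committed b=30)
Op 10: UPDATE c=14 (auto-commit; committed c=14)
Op 11: UPDATE e=25 (auto-commit; committed e=25)
ROLLBACK at op 8 discards: ['b']

Answer: b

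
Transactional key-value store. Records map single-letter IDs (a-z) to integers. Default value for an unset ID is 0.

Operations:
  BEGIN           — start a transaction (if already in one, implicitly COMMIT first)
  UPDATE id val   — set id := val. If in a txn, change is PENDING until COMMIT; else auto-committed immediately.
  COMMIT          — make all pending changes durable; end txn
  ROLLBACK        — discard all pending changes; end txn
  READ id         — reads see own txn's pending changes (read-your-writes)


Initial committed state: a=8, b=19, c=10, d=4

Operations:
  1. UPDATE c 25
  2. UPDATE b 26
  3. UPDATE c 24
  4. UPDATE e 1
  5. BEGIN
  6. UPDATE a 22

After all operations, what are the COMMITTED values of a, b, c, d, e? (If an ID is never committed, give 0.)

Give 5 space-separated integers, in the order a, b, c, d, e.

Initial committed: {a=8, b=19, c=10, d=4}
Op 1: UPDATE c=25 (auto-commit; committed c=25)
Op 2: UPDATE b=26 (auto-commit; committed b=26)
Op 3: UPDATE c=24 (auto-commit; committed c=24)
Op 4: UPDATE e=1 (auto-commit; committed e=1)
Op 5: BEGIN: in_txn=True, pending={}
Op 6: UPDATE a=22 (pending; pending now {a=22})
Final committed: {a=8, b=26, c=24, d=4, e=1}

Answer: 8 26 24 4 1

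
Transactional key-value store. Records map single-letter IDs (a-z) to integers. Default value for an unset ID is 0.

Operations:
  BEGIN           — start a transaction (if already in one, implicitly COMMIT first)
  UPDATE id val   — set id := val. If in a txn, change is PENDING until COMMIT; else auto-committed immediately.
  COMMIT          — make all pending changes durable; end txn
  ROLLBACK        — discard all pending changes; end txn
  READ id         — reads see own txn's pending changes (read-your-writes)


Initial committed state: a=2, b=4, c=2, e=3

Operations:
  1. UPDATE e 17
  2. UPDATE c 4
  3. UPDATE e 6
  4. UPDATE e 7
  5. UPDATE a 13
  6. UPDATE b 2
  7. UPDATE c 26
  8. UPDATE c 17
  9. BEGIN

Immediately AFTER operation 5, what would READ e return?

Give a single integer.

Initial committed: {a=2, b=4, c=2, e=3}
Op 1: UPDATE e=17 (auto-commit; committed e=17)
Op 2: UPDATE c=4 (auto-commit; committed c=4)
Op 3: UPDATE e=6 (auto-commit; committed e=6)
Op 4: UPDATE e=7 (auto-commit; committed e=7)
Op 5: UPDATE a=13 (auto-commit; committed a=13)
After op 5: visible(e) = 7 (pending={}, committed={a=13, b=4, c=4, e=7})

Answer: 7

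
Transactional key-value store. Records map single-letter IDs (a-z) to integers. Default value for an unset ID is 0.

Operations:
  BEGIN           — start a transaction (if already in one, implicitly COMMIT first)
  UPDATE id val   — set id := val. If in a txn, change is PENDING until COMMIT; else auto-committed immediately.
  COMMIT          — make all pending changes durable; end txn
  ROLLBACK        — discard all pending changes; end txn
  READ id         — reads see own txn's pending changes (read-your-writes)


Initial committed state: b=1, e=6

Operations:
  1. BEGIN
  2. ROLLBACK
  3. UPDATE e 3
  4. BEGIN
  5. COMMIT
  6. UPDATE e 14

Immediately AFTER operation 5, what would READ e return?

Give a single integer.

Initial committed: {b=1, e=6}
Op 1: BEGIN: in_txn=True, pending={}
Op 2: ROLLBACK: discarded pending []; in_txn=False
Op 3: UPDATE e=3 (auto-commit; committed e=3)
Op 4: BEGIN: in_txn=True, pending={}
Op 5: COMMIT: merged [] into committed; committed now {b=1, e=3}
After op 5: visible(e) = 3 (pending={}, committed={b=1, e=3})

Answer: 3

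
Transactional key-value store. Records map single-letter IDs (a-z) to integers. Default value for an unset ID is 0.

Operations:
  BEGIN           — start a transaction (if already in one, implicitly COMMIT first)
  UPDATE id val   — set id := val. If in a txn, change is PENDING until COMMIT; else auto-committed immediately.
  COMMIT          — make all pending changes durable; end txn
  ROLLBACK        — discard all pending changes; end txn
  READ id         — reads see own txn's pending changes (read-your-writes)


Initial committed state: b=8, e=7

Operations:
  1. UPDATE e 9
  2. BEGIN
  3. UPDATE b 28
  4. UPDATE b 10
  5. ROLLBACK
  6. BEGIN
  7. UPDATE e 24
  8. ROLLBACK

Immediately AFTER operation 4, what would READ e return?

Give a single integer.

Initial committed: {b=8, e=7}
Op 1: UPDATE e=9 (auto-commit; committed e=9)
Op 2: BEGIN: in_txn=True, pending={}
Op 3: UPDATE b=28 (pending; pending now {b=28})
Op 4: UPDATE b=10 (pending; pending now {b=10})
After op 4: visible(e) = 9 (pending={b=10}, committed={b=8, e=9})

Answer: 9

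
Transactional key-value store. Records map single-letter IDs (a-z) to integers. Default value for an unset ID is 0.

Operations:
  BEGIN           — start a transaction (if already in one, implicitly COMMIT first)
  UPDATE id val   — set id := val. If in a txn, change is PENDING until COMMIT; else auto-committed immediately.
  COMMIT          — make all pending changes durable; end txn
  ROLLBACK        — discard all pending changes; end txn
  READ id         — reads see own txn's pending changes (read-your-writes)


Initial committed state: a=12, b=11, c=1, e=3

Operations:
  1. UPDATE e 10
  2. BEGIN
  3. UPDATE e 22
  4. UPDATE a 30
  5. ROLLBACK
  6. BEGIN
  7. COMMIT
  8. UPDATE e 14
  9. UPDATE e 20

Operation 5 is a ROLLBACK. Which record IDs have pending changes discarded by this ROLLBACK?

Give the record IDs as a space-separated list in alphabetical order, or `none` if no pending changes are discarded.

Initial committed: {a=12, b=11, c=1, e=3}
Op 1: UPDATE e=10 (auto-commit; committed e=10)
Op 2: BEGIN: in_txn=True, pending={}
Op 3: UPDATE e=22 (pending; pending now {e=22})
Op 4: UPDATE a=30 (pending; pending now {a=30, e=22})
Op 5: ROLLBACK: discarded pending ['a', 'e']; in_txn=False
Op 6: BEGIN: in_txn=True, pending={}
Op 7: COMMIT: merged [] into committed; committed now {a=12, b=11, c=1, e=10}
Op 8: UPDATE e=14 (auto-commit; committed e=14)
Op 9: UPDATE e=20 (auto-commit; committed e=20)
ROLLBACK at op 5 discards: ['a', 'e']

Answer: a e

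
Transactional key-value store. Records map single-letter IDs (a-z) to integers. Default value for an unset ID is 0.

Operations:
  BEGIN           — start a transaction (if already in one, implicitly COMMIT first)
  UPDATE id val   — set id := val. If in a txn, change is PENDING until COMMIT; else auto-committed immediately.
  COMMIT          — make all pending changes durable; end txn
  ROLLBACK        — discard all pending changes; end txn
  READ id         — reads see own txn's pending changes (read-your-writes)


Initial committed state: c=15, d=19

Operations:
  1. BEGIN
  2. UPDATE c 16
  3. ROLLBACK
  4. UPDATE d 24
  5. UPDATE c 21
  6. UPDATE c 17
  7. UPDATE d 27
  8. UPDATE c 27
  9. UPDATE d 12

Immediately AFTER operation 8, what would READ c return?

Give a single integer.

Answer: 27

Derivation:
Initial committed: {c=15, d=19}
Op 1: BEGIN: in_txn=True, pending={}
Op 2: UPDATE c=16 (pending; pending now {c=16})
Op 3: ROLLBACK: discarded pending ['c']; in_txn=False
Op 4: UPDATE d=24 (auto-commit; committed d=24)
Op 5: UPDATE c=21 (auto-commit; committed c=21)
Op 6: UPDATE c=17 (auto-commit; committed c=17)
Op 7: UPDATE d=27 (auto-commit; committed d=27)
Op 8: UPDATE c=27 (auto-commit; committed c=27)
After op 8: visible(c) = 27 (pending={}, committed={c=27, d=27})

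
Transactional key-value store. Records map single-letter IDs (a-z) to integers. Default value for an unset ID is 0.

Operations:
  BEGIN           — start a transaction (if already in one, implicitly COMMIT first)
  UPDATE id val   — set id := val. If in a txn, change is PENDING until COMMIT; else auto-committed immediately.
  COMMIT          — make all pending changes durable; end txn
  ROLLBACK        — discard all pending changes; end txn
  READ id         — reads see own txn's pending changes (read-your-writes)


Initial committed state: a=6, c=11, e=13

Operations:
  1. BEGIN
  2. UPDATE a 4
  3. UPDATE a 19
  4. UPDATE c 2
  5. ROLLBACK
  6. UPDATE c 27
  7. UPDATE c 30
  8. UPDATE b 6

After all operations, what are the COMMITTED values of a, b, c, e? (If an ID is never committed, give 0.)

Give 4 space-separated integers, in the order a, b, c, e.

Initial committed: {a=6, c=11, e=13}
Op 1: BEGIN: in_txn=True, pending={}
Op 2: UPDATE a=4 (pending; pending now {a=4})
Op 3: UPDATE a=19 (pending; pending now {a=19})
Op 4: UPDATE c=2 (pending; pending now {a=19, c=2})
Op 5: ROLLBACK: discarded pending ['a', 'c']; in_txn=False
Op 6: UPDATE c=27 (auto-commit; committed c=27)
Op 7: UPDATE c=30 (auto-commit; committed c=30)
Op 8: UPDATE b=6 (auto-commit; committed b=6)
Final committed: {a=6, b=6, c=30, e=13}

Answer: 6 6 30 13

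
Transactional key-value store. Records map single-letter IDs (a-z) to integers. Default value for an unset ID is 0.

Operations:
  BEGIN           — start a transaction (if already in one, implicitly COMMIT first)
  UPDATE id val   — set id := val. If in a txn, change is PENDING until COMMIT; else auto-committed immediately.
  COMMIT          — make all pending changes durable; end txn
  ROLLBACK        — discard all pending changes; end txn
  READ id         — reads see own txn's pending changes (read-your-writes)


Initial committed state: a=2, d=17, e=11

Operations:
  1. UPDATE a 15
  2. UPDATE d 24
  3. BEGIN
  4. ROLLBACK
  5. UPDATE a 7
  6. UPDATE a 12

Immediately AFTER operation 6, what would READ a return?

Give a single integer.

Initial committed: {a=2, d=17, e=11}
Op 1: UPDATE a=15 (auto-commit; committed a=15)
Op 2: UPDATE d=24 (auto-commit; committed d=24)
Op 3: BEGIN: in_txn=True, pending={}
Op 4: ROLLBACK: discarded pending []; in_txn=False
Op 5: UPDATE a=7 (auto-commit; committed a=7)
Op 6: UPDATE a=12 (auto-commit; committed a=12)
After op 6: visible(a) = 12 (pending={}, committed={a=12, d=24, e=11})

Answer: 12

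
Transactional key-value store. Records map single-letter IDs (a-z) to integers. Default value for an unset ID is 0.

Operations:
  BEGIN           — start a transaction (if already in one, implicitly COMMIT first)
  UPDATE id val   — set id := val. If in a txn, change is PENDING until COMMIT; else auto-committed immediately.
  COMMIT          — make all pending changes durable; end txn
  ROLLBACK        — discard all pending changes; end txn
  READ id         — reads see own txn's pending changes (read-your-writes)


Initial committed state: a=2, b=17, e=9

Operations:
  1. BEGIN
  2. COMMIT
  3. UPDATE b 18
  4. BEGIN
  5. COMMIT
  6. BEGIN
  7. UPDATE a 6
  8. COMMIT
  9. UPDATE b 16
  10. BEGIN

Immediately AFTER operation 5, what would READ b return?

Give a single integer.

Initial committed: {a=2, b=17, e=9}
Op 1: BEGIN: in_txn=True, pending={}
Op 2: COMMIT: merged [] into committed; committed now {a=2, b=17, e=9}
Op 3: UPDATE b=18 (auto-commit; committed b=18)
Op 4: BEGIN: in_txn=True, pending={}
Op 5: COMMIT: merged [] into committed; committed now {a=2, b=18, e=9}
After op 5: visible(b) = 18 (pending={}, committed={a=2, b=18, e=9})

Answer: 18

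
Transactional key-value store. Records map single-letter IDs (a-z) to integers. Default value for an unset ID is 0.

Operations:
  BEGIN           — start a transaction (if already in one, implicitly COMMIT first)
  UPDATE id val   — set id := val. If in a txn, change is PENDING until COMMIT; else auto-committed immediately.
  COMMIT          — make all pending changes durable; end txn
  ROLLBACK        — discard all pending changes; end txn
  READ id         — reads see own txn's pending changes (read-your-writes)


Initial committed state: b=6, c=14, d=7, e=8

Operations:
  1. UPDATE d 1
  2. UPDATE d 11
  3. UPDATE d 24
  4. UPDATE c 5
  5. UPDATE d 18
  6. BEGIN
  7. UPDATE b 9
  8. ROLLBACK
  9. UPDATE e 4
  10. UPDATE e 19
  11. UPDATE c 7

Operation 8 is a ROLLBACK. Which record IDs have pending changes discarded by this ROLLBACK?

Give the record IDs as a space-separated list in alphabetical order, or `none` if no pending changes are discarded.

Answer: b

Derivation:
Initial committed: {b=6, c=14, d=7, e=8}
Op 1: UPDATE d=1 (auto-commit; committed d=1)
Op 2: UPDATE d=11 (auto-commit; committed d=11)
Op 3: UPDATE d=24 (auto-commit; committed d=24)
Op 4: UPDATE c=5 (auto-commit; committed c=5)
Op 5: UPDATE d=18 (auto-commit; committed d=18)
Op 6: BEGIN: in_txn=True, pending={}
Op 7: UPDATE b=9 (pending; pending now {b=9})
Op 8: ROLLBACK: discarded pending ['b']; in_txn=False
Op 9: UPDATE e=4 (auto-commit; committed e=4)
Op 10: UPDATE e=19 (auto-commit; committed e=19)
Op 11: UPDATE c=7 (auto-commit; committed c=7)
ROLLBACK at op 8 discards: ['b']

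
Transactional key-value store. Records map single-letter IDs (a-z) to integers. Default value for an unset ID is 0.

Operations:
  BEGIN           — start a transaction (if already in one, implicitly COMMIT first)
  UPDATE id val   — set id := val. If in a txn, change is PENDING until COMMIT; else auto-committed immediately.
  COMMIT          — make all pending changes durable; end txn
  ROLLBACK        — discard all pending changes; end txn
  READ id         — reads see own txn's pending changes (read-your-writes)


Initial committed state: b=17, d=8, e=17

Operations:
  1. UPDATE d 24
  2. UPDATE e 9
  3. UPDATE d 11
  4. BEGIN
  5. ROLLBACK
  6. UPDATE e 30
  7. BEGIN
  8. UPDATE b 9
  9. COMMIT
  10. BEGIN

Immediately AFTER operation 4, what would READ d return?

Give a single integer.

Answer: 11

Derivation:
Initial committed: {b=17, d=8, e=17}
Op 1: UPDATE d=24 (auto-commit; committed d=24)
Op 2: UPDATE e=9 (auto-commit; committed e=9)
Op 3: UPDATE d=11 (auto-commit; committed d=11)
Op 4: BEGIN: in_txn=True, pending={}
After op 4: visible(d) = 11 (pending={}, committed={b=17, d=11, e=9})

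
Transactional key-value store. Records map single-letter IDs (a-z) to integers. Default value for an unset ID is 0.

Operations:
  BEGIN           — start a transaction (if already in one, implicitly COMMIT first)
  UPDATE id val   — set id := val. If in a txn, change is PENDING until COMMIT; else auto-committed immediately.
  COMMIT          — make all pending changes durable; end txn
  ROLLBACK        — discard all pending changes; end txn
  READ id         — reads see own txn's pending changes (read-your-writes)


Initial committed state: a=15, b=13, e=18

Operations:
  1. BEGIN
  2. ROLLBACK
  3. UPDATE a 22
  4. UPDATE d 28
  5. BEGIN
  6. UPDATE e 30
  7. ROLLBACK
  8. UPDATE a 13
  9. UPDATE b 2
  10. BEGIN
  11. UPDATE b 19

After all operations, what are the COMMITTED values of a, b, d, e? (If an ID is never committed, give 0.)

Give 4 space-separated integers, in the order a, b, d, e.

Initial committed: {a=15, b=13, e=18}
Op 1: BEGIN: in_txn=True, pending={}
Op 2: ROLLBACK: discarded pending []; in_txn=False
Op 3: UPDATE a=22 (auto-commit; committed a=22)
Op 4: UPDATE d=28 (auto-commit; committed d=28)
Op 5: BEGIN: in_txn=True, pending={}
Op 6: UPDATE e=30 (pending; pending now {e=30})
Op 7: ROLLBACK: discarded pending ['e']; in_txn=False
Op 8: UPDATE a=13 (auto-commit; committed a=13)
Op 9: UPDATE b=2 (auto-commit; committed b=2)
Op 10: BEGIN: in_txn=True, pending={}
Op 11: UPDATE b=19 (pending; pending now {b=19})
Final committed: {a=13, b=2, d=28, e=18}

Answer: 13 2 28 18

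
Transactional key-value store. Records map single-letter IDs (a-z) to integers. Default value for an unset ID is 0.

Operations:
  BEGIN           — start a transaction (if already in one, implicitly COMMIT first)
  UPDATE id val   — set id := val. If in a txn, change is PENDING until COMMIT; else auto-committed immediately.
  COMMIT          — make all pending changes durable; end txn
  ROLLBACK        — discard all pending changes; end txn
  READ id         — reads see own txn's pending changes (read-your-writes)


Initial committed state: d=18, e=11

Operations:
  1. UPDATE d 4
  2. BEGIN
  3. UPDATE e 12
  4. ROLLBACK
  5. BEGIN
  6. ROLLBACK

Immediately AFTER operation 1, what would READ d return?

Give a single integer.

Answer: 4

Derivation:
Initial committed: {d=18, e=11}
Op 1: UPDATE d=4 (auto-commit; committed d=4)
After op 1: visible(d) = 4 (pending={}, committed={d=4, e=11})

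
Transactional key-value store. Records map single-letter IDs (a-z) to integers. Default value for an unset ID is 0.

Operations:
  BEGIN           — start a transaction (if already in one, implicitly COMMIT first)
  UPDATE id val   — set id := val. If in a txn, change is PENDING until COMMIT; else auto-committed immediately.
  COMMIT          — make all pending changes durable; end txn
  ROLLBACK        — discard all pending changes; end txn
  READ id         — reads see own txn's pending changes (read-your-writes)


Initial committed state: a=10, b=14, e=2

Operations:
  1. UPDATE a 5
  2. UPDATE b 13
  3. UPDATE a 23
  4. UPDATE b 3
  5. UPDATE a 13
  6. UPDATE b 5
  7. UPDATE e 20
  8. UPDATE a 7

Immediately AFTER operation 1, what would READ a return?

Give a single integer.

Answer: 5

Derivation:
Initial committed: {a=10, b=14, e=2}
Op 1: UPDATE a=5 (auto-commit; committed a=5)
After op 1: visible(a) = 5 (pending={}, committed={a=5, b=14, e=2})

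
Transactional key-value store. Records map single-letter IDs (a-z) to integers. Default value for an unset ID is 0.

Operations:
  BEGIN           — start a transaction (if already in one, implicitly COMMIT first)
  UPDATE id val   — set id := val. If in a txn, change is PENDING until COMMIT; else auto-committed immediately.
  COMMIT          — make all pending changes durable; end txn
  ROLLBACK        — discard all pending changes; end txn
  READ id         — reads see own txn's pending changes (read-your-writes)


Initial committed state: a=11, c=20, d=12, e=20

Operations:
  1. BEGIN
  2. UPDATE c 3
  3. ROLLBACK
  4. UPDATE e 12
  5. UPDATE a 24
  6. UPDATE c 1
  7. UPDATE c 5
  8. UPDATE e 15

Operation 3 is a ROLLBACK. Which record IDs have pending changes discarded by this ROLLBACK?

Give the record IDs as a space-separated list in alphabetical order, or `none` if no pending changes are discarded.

Answer: c

Derivation:
Initial committed: {a=11, c=20, d=12, e=20}
Op 1: BEGIN: in_txn=True, pending={}
Op 2: UPDATE c=3 (pending; pending now {c=3})
Op 3: ROLLBACK: discarded pending ['c']; in_txn=False
Op 4: UPDATE e=12 (auto-commit; committed e=12)
Op 5: UPDATE a=24 (auto-commit; committed a=24)
Op 6: UPDATE c=1 (auto-commit; committed c=1)
Op 7: UPDATE c=5 (auto-commit; committed c=5)
Op 8: UPDATE e=15 (auto-commit; committed e=15)
ROLLBACK at op 3 discards: ['c']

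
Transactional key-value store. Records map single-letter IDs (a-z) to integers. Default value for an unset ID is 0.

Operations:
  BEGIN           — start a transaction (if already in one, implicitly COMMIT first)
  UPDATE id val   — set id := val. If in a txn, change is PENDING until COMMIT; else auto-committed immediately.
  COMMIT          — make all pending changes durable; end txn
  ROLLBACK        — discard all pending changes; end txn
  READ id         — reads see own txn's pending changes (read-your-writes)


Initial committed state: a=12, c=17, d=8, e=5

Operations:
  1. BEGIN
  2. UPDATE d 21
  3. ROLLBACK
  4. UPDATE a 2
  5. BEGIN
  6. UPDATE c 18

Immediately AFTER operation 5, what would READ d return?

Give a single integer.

Answer: 8

Derivation:
Initial committed: {a=12, c=17, d=8, e=5}
Op 1: BEGIN: in_txn=True, pending={}
Op 2: UPDATE d=21 (pending; pending now {d=21})
Op 3: ROLLBACK: discarded pending ['d']; in_txn=False
Op 4: UPDATE a=2 (auto-commit; committed a=2)
Op 5: BEGIN: in_txn=True, pending={}
After op 5: visible(d) = 8 (pending={}, committed={a=2, c=17, d=8, e=5})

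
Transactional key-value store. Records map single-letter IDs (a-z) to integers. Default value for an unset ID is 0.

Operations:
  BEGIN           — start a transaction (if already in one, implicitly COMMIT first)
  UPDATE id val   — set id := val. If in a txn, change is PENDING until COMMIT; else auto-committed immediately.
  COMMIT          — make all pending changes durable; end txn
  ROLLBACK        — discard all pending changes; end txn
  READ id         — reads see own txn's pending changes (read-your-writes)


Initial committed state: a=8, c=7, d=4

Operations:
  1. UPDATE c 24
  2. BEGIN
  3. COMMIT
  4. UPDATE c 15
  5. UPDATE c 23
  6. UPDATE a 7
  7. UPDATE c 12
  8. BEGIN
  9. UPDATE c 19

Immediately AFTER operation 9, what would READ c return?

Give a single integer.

Answer: 19

Derivation:
Initial committed: {a=8, c=7, d=4}
Op 1: UPDATE c=24 (auto-commit; committed c=24)
Op 2: BEGIN: in_txn=True, pending={}
Op 3: COMMIT: merged [] into committed; committed now {a=8, c=24, d=4}
Op 4: UPDATE c=15 (auto-commit; committed c=15)
Op 5: UPDATE c=23 (auto-commit; committed c=23)
Op 6: UPDATE a=7 (auto-commit; committed a=7)
Op 7: UPDATE c=12 (auto-commit; committed c=12)
Op 8: BEGIN: in_txn=True, pending={}
Op 9: UPDATE c=19 (pending; pending now {c=19})
After op 9: visible(c) = 19 (pending={c=19}, committed={a=7, c=12, d=4})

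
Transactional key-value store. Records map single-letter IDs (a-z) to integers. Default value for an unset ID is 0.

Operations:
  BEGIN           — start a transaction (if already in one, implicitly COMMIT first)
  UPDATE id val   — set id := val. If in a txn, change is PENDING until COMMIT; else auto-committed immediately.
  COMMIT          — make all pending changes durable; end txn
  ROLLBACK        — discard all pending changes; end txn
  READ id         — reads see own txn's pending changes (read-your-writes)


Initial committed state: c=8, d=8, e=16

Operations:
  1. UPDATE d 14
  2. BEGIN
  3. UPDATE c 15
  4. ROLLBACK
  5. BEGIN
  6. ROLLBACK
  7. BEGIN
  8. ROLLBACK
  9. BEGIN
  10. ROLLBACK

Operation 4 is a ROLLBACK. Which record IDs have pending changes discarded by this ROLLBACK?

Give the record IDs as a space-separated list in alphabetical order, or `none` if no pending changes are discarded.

Answer: c

Derivation:
Initial committed: {c=8, d=8, e=16}
Op 1: UPDATE d=14 (auto-commit; committed d=14)
Op 2: BEGIN: in_txn=True, pending={}
Op 3: UPDATE c=15 (pending; pending now {c=15})
Op 4: ROLLBACK: discarded pending ['c']; in_txn=False
Op 5: BEGIN: in_txn=True, pending={}
Op 6: ROLLBACK: discarded pending []; in_txn=False
Op 7: BEGIN: in_txn=True, pending={}
Op 8: ROLLBACK: discarded pending []; in_txn=False
Op 9: BEGIN: in_txn=True, pending={}
Op 10: ROLLBACK: discarded pending []; in_txn=False
ROLLBACK at op 4 discards: ['c']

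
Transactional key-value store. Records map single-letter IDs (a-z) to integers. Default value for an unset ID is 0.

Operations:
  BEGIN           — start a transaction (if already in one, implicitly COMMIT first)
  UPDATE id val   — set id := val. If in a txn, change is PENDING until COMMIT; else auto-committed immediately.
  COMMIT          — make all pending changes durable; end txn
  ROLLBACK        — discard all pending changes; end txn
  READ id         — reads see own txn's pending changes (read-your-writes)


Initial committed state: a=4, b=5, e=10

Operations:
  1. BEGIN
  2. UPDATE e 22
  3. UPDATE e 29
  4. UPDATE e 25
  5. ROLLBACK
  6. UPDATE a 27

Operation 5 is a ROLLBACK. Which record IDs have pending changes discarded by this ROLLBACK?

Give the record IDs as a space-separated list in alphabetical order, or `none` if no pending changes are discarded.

Initial committed: {a=4, b=5, e=10}
Op 1: BEGIN: in_txn=True, pending={}
Op 2: UPDATE e=22 (pending; pending now {e=22})
Op 3: UPDATE e=29 (pending; pending now {e=29})
Op 4: UPDATE e=25 (pending; pending now {e=25})
Op 5: ROLLBACK: discarded pending ['e']; in_txn=False
Op 6: UPDATE a=27 (auto-commit; committed a=27)
ROLLBACK at op 5 discards: ['e']

Answer: e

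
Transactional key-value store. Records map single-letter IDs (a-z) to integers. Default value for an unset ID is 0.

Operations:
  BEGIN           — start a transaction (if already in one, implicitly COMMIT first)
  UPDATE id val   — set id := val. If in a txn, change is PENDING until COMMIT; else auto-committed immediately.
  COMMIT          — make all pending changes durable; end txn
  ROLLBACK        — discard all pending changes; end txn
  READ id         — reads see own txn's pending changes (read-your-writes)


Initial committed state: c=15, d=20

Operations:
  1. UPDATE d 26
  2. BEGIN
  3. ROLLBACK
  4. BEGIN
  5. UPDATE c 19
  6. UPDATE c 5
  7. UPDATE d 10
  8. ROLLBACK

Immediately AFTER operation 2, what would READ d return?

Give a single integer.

Initial committed: {c=15, d=20}
Op 1: UPDATE d=26 (auto-commit; committed d=26)
Op 2: BEGIN: in_txn=True, pending={}
After op 2: visible(d) = 26 (pending={}, committed={c=15, d=26})

Answer: 26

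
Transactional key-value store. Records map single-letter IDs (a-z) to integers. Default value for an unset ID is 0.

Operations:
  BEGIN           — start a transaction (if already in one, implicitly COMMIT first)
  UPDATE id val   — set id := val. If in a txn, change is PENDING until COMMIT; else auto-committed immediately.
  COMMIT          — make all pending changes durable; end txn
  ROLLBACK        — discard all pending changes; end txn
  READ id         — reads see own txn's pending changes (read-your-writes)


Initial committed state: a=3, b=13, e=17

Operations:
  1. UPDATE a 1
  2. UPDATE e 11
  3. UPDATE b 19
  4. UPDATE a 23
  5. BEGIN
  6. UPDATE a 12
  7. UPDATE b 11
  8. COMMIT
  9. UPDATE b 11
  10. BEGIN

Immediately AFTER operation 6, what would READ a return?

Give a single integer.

Initial committed: {a=3, b=13, e=17}
Op 1: UPDATE a=1 (auto-commit; committed a=1)
Op 2: UPDATE e=11 (auto-commit; committed e=11)
Op 3: UPDATE b=19 (auto-commit; committed b=19)
Op 4: UPDATE a=23 (auto-commit; committed a=23)
Op 5: BEGIN: in_txn=True, pending={}
Op 6: UPDATE a=12 (pending; pending now {a=12})
After op 6: visible(a) = 12 (pending={a=12}, committed={a=23, b=19, e=11})

Answer: 12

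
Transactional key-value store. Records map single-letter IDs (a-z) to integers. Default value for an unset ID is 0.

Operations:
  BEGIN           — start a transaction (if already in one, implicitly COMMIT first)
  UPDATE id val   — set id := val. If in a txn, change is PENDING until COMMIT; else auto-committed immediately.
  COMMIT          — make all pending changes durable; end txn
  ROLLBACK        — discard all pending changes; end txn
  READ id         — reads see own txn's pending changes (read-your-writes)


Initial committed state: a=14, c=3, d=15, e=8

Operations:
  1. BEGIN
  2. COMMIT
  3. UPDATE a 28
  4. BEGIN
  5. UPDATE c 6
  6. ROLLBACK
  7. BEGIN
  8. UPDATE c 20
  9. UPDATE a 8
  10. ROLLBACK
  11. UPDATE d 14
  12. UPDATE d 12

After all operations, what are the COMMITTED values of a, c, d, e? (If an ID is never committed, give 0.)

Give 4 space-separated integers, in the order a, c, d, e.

Answer: 28 3 12 8

Derivation:
Initial committed: {a=14, c=3, d=15, e=8}
Op 1: BEGIN: in_txn=True, pending={}
Op 2: COMMIT: merged [] into committed; committed now {a=14, c=3, d=15, e=8}
Op 3: UPDATE a=28 (auto-commit; committed a=28)
Op 4: BEGIN: in_txn=True, pending={}
Op 5: UPDATE c=6 (pending; pending now {c=6})
Op 6: ROLLBACK: discarded pending ['c']; in_txn=False
Op 7: BEGIN: in_txn=True, pending={}
Op 8: UPDATE c=20 (pending; pending now {c=20})
Op 9: UPDATE a=8 (pending; pending now {a=8, c=20})
Op 10: ROLLBACK: discarded pending ['a', 'c']; in_txn=False
Op 11: UPDATE d=14 (auto-commit; committed d=14)
Op 12: UPDATE d=12 (auto-commit; committed d=12)
Final committed: {a=28, c=3, d=12, e=8}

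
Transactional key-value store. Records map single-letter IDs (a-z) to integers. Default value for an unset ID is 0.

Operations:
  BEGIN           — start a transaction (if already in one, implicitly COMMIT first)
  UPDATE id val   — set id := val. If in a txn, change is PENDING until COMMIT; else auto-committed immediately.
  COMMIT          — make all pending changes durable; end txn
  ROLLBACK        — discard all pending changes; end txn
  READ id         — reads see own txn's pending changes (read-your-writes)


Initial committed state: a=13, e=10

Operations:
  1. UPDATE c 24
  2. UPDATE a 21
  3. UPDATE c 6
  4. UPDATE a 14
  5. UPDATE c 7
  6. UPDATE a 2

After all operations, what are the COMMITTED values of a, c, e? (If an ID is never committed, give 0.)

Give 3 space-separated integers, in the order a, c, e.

Initial committed: {a=13, e=10}
Op 1: UPDATE c=24 (auto-commit; committed c=24)
Op 2: UPDATE a=21 (auto-commit; committed a=21)
Op 3: UPDATE c=6 (auto-commit; committed c=6)
Op 4: UPDATE a=14 (auto-commit; committed a=14)
Op 5: UPDATE c=7 (auto-commit; committed c=7)
Op 6: UPDATE a=2 (auto-commit; committed a=2)
Final committed: {a=2, c=7, e=10}

Answer: 2 7 10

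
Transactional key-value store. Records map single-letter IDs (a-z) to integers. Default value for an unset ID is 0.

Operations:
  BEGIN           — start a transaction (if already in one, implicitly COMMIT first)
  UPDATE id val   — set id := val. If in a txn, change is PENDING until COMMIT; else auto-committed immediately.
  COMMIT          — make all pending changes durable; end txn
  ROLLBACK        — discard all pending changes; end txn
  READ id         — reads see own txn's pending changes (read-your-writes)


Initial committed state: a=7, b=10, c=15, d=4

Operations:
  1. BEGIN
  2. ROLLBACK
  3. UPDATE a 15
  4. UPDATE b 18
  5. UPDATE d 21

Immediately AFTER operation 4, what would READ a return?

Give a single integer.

Initial committed: {a=7, b=10, c=15, d=4}
Op 1: BEGIN: in_txn=True, pending={}
Op 2: ROLLBACK: discarded pending []; in_txn=False
Op 3: UPDATE a=15 (auto-commit; committed a=15)
Op 4: UPDATE b=18 (auto-commit; committed b=18)
After op 4: visible(a) = 15 (pending={}, committed={a=15, b=18, c=15, d=4})

Answer: 15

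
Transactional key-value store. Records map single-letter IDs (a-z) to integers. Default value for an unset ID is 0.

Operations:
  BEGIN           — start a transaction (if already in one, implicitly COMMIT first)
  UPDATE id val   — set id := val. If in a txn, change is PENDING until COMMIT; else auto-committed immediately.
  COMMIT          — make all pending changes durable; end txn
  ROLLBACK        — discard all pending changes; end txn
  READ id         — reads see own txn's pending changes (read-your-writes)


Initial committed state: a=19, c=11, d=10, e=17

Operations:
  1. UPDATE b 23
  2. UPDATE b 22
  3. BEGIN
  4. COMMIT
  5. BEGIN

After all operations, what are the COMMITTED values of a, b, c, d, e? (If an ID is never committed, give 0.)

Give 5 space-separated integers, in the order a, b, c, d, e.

Initial committed: {a=19, c=11, d=10, e=17}
Op 1: UPDATE b=23 (auto-commit; committed b=23)
Op 2: UPDATE b=22 (auto-commit; committed b=22)
Op 3: BEGIN: in_txn=True, pending={}
Op 4: COMMIT: merged [] into committed; committed now {a=19, b=22, c=11, d=10, e=17}
Op 5: BEGIN: in_txn=True, pending={}
Final committed: {a=19, b=22, c=11, d=10, e=17}

Answer: 19 22 11 10 17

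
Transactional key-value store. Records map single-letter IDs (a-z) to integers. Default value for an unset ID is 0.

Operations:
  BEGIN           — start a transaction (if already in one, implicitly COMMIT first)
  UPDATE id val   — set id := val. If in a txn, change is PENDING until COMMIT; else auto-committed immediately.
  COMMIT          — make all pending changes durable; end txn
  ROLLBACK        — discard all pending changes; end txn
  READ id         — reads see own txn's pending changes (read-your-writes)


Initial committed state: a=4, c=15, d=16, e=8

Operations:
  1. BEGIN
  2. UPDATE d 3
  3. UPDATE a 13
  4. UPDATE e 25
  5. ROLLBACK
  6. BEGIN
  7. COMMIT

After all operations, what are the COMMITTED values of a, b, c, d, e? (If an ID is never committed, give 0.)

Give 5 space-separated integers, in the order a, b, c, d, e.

Answer: 4 0 15 16 8

Derivation:
Initial committed: {a=4, c=15, d=16, e=8}
Op 1: BEGIN: in_txn=True, pending={}
Op 2: UPDATE d=3 (pending; pending now {d=3})
Op 3: UPDATE a=13 (pending; pending now {a=13, d=3})
Op 4: UPDATE e=25 (pending; pending now {a=13, d=3, e=25})
Op 5: ROLLBACK: discarded pending ['a', 'd', 'e']; in_txn=False
Op 6: BEGIN: in_txn=True, pending={}
Op 7: COMMIT: merged [] into committed; committed now {a=4, c=15, d=16, e=8}
Final committed: {a=4, c=15, d=16, e=8}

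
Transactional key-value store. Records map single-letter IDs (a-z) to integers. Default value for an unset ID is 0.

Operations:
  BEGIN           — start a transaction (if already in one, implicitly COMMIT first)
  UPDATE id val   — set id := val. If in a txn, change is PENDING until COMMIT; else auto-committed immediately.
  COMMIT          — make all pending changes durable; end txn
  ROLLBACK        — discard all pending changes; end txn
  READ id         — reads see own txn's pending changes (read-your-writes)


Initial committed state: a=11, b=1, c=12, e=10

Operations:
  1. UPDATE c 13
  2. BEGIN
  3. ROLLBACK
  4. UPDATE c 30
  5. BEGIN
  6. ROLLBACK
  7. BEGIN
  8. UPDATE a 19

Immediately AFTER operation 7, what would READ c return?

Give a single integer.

Initial committed: {a=11, b=1, c=12, e=10}
Op 1: UPDATE c=13 (auto-commit; committed c=13)
Op 2: BEGIN: in_txn=True, pending={}
Op 3: ROLLBACK: discarded pending []; in_txn=False
Op 4: UPDATE c=30 (auto-commit; committed c=30)
Op 5: BEGIN: in_txn=True, pending={}
Op 6: ROLLBACK: discarded pending []; in_txn=False
Op 7: BEGIN: in_txn=True, pending={}
After op 7: visible(c) = 30 (pending={}, committed={a=11, b=1, c=30, e=10})

Answer: 30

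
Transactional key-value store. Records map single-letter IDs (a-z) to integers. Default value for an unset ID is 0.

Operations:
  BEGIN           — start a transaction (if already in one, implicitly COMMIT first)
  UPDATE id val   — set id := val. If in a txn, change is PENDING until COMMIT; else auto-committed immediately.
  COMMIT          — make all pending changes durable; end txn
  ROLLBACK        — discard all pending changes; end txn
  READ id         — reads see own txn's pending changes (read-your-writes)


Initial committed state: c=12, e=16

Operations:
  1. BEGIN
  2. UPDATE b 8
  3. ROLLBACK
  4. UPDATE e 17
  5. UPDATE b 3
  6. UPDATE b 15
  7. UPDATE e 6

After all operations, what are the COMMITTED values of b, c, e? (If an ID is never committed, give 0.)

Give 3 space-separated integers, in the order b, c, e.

Answer: 15 12 6

Derivation:
Initial committed: {c=12, e=16}
Op 1: BEGIN: in_txn=True, pending={}
Op 2: UPDATE b=8 (pending; pending now {b=8})
Op 3: ROLLBACK: discarded pending ['b']; in_txn=False
Op 4: UPDATE e=17 (auto-commit; committed e=17)
Op 5: UPDATE b=3 (auto-commit; committed b=3)
Op 6: UPDATE b=15 (auto-commit; committed b=15)
Op 7: UPDATE e=6 (auto-commit; committed e=6)
Final committed: {b=15, c=12, e=6}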